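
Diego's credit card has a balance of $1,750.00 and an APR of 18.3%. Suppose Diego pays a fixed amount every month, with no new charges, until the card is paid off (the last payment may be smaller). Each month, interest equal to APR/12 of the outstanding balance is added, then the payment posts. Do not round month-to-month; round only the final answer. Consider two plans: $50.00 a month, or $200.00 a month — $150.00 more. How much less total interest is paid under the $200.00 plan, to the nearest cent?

Monthly rate r = 18.3%/12 = 1.525% = 0.01525.
At $50.00/mo: n = ⌈−ln(1 − rB₀/P)/ln(1+r)⌉ = 51 payments (last $20.87); total interest = total paid − $1,750.00 = $770.87.
At $200.00/mo: 10 payments (last $92.97); total interest $142.97.
Interest saved = $770.87 − $142.97 = $627.90.

$627.90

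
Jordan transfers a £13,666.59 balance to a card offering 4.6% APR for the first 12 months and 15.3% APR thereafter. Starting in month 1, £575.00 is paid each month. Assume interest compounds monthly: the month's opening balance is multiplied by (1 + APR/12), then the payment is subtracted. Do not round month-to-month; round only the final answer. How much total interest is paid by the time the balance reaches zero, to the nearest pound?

Promo months 1–12 at r₀ = 4.6%/12 = 0.00383333; months 13+ at r₁ = 15.3%/12 = 0.01275.
After month 12: iterate B ← B·(1+r₀) − £575.00 for 12 months → £7,261.33.
Then at r₁ with £575.00/mo: n₂ = −ln(1 − r₁·B/P)/ln(1+r₁) ≈ 13.86 → 14 more payments.
Total paid = 25·£575.00 + £493.18 = £14,868.18; interest = £14,868.18 − £13,666.59 = £1,201.59.

£1,202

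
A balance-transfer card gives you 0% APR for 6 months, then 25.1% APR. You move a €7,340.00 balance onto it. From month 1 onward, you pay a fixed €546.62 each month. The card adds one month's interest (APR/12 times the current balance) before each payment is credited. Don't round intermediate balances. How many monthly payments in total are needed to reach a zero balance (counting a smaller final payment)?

Promo months 1–6 at r₀ = 0%/12 = 0; months 7+ at r₁ = 25.1%/12 = 0.0209167.
After month 6 (no interest yet): B = €7,340.00 − 6·€546.62 = €4,060.28.
Then at r₁ with €546.62/mo: n₂ = −ln(1 − r₁·B/P)/ln(1+r₁) ≈ 8.16 → 9 more payments.

15 months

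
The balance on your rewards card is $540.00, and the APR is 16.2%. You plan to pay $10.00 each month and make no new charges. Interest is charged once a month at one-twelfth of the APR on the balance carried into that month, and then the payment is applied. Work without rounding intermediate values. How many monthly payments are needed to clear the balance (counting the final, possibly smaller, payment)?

Monthly rate r = 16.2%/12 = 1.35% = 0.0135.
Recurrence: B ← B·(1+r) − $10.00.
Month 1: interest $7.29; balance after payment $537.29.
Month 2: interest $7.25; balance after payment $534.54.
Closed form: n = −ln(1 − rB₀/P)/ln(1+r) = −ln(0.271)/ln(1.0135) ≈ 97.365, so the balance reaches zero during payment 98.

98 payments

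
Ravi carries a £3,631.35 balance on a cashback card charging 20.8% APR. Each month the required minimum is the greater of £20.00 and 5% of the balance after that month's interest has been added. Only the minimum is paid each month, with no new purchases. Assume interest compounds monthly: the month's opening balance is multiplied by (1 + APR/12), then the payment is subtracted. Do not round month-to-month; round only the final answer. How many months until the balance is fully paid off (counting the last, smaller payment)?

90 months

Monthly rate r = 20.8%/12 = 1.73333% = 0.0173333.
While 5% of the post-interest balance exceeds £20.00, each month B ← (B·(1+r))·(1 − 0.05), i.e. B shrinks by the factor (1+r)·0.95 = 0.96647.
This holds for months 1–66. Entering month 67 the balance is £382.30; 5% of the post-interest balance is now below £20.00, so the flat £20.00 minimum applies from here.
From month 67 a fixed £20.00 at rate r clears £382.30 in 24 more payments. Total: 66 + 24 = 90 months.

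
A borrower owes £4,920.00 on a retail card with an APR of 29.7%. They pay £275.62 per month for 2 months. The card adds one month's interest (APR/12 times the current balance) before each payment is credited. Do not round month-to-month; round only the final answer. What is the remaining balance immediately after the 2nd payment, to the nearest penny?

Monthly rate r = 29.7%/12 = 2.475% = 0.02475.
Each month: B ← B·(1+r) − £275.62.
Month 1: interest £121.77; balance after payment £4,766.15.
Month 2: interest £117.96; balance after payment £4,608.49.

£4,608.49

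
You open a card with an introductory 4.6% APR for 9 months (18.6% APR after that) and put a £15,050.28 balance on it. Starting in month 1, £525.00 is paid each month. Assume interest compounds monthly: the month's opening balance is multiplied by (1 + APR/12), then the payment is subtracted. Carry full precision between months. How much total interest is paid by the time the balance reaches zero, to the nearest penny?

£2,751.09

Promo months 1–9 at r₀ = 4.6%/12 = 0.00383333; months 10+ at r₁ = 18.6%/12 = 0.0155.
After month 9: iterate B ← B·(1+r₀) − £525.00 for 9 months → £10,779.45.
Then at r₁ with £525.00/mo: n₂ = −ln(1 − r₁·B/P)/ln(1+r₁) ≈ 24.91 → 25 more payments.
Total paid = 33·£525.00 + £476.37 = £17,801.37; interest = £17,801.37 − £15,050.28 = £2,751.09.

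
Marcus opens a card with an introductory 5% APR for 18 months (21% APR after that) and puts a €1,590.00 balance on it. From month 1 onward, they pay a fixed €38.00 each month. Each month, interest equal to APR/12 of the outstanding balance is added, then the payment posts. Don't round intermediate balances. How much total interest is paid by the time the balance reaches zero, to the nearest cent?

€454.85

Promo months 1–18 at r₀ = 5%/12 = 0.00416667; months 19+ at r₁ = 21%/12 = 0.0175.
After month 18: iterate B ← B·(1+r₀) − €38.00 for 18 months → €1,004.80.
Then at r₁ with €38.00/mo: n₂ = −ln(1 − r₁·B/P)/ln(1+r₁) ≈ 35.81 → 36 more payments.
Total paid = 53·€38.00 + €30.85 = €2,044.85; interest = €2,044.85 − €1,590.00 = €454.85.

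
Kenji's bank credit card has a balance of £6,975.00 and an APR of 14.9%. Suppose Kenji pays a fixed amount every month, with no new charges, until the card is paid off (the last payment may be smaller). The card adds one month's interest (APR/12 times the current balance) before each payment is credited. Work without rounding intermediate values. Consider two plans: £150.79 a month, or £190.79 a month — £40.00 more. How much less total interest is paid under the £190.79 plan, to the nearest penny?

£1,083.11

Monthly rate r = 14.9%/12 = 1.24167% = 0.0124167.
At £150.79/mo: n = ⌈−ln(1 − rB₀/P)/ln(1+r)⌉ = 70 payments (last £32.70); total interest = total paid − £6,975.00 = £3,462.21.
At £190.79/mo: 50 payments (last £5.39); total interest £2,379.10.
Interest saved = £3,462.21 − £2,379.10 = £1,083.11.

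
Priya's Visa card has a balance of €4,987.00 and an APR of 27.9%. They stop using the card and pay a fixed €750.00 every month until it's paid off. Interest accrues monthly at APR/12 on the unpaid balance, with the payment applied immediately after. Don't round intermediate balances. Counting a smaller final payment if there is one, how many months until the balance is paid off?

Monthly rate r = 27.9%/12 = 2.325% = 0.02325.
Recurrence: B ← B·(1+r) − €750.00.
Month 1: interest €115.95; balance after payment €4,352.95.
Month 2: interest €101.21; balance after payment €3,704.15.
Closed form: n = −ln(1 − rB₀/P)/ln(1+r) = −ln(0.8454)/ln(1.02325) ≈ 7.307, so the balance reaches zero during payment 8.

8 payments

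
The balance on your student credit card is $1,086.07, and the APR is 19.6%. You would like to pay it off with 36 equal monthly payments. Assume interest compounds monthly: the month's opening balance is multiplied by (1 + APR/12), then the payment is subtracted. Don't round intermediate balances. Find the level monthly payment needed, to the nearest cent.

Monthly rate r = 19.6%/12 = 1.63333% = 0.0163333.
Level-payment amortization: P = B₀·r / (1 − (1+r)^(−n)) = 1086.07·0.0163333 / (1 − 1.01633^(−36)).
Denominator 1 − (1+r)^(−36) = 0.441918157.
P = 17.7391 / 0.441918157 ≈ 40.14.

$40.14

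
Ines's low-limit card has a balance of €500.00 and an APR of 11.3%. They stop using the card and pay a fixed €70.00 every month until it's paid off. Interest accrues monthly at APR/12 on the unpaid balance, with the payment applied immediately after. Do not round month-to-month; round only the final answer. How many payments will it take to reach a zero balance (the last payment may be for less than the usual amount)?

Monthly rate r = 11.3%/12 = 0.941667% = 0.00941667.
Recurrence: B ← B·(1+r) − €70.00.
Month 1: interest €4.71; balance after payment €434.71.
Month 2: interest €4.09; balance after payment €368.80.
Closed form: n = −ln(1 − rB₀/P)/ln(1+r) = −ln(0.93274)/ln(1.00942) ≈ 7.429, so the balance reaches zero during payment 8.

8 months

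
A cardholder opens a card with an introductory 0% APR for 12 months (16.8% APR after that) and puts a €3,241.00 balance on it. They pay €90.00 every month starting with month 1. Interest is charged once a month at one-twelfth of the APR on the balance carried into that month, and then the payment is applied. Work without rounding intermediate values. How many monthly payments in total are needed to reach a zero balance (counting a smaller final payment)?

Promo months 1–12 at r₀ = 0%/12 = 0; months 13+ at r₁ = 16.8%/12 = 0.014.
After month 12 (no interest yet): B = €3,241.00 − 12·€90.00 = €2,161.00.
Then at r₁ with €90.00/mo: n₂ = −ln(1 − r₁·B/P)/ln(1+r₁) ≈ 29.47 → 30 more payments.

42 months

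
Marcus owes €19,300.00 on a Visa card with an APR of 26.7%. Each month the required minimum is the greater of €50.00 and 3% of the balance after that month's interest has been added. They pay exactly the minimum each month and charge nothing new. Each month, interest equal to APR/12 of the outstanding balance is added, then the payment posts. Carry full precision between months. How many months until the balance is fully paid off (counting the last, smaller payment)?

Monthly rate r = 26.7%/12 = 2.225% = 0.02225.
While 3% of the post-interest balance exceeds €50.00, each month B ← (B·(1+r))·(1 − 0.03), i.e. B shrinks by the factor (1+r)·0.97 = 0.99158.
This holds for months 1–293. Entering month 294 the balance is €1,621.48; 3% of the post-interest balance is now below €50.00, so the flat €50.00 minimum applies from here.
From month 294 a fixed €50.00 at rate r clears €1,621.48 in 59 more payments. Total: 293 + 59 = 352 months.

352 months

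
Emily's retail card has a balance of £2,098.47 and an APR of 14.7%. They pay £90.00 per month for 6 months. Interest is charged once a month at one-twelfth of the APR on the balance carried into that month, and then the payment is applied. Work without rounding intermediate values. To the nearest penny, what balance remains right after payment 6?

Monthly rate r = 14.7%/12 = 1.225% = 0.01225.
Each month: B ← B·(1+r) − £90.00.
Month 1: interest £25.71; balance after payment £2,034.18.
Month 2: interest £24.92; balance after payment £1,969.09.
Month 3: interest £24.12; balance after payment £1,903.22.
Month 4: interest £23.31; balance after payment £1,836.53.
Month 5: interest £22.50; balance after payment £1,769.03.
Month 6: interest £21.67; balance after payment £1,700.70.

£1,700.70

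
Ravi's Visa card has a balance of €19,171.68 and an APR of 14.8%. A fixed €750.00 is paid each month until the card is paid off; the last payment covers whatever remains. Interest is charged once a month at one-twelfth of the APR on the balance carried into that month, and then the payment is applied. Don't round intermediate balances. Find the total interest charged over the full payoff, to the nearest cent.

Monthly rate r = 14.8%/12 = 1.23333% = 0.0123333.
Payoff takes n = ⌈−ln(1 − rB₀/P)/ln(1+r)⌉ = ⌈30.897⌉ = 31 payments; the last is €672.87.
Total paid = 30·€750.00 + €672.87 = €23,172.87.
Total interest = total paid − principal = €23,172.87 − €19,171.68 = €4,001.19.

€4,001.19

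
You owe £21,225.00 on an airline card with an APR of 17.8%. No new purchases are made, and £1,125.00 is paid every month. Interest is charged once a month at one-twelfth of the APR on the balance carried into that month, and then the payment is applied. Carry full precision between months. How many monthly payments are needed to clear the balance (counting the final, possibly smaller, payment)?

23 months

Monthly rate r = 17.8%/12 = 1.48333% = 0.0148333.
Recurrence: B ← B·(1+r) − £1,125.00.
Month 1: interest £314.84; balance after payment £20,414.84.
Month 2: interest £302.82; balance after payment £19,592.66.
Closed form: n = −ln(1 − rB₀/P)/ln(1+r) = −ln(0.72014)/ln(1.01483) ≈ 22.297, so the balance reaches zero during payment 23.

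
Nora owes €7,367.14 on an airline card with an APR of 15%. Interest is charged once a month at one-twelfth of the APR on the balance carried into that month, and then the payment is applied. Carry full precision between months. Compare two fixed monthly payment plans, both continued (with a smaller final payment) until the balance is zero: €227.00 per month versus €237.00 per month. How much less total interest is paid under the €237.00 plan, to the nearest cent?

€122.64

Monthly rate r = 15%/12 = 1.25% = 0.0125.
At €227.00/mo: n = ⌈−ln(1 − rB₀/P)/ln(1+r)⌉ = 42 payments (last €201.39); total interest = total paid − €7,367.14 = €2,141.25.
At €237.00/mo: 40 payments (last €142.75); total interest €2,018.61.
Interest saved = €2,141.25 − €2,018.61 = €122.64.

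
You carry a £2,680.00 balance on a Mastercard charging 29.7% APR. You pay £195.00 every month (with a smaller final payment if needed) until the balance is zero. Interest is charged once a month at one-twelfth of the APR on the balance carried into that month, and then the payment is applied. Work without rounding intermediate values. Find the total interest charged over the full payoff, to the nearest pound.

£636

Monthly rate r = 29.7%/12 = 2.475% = 0.02475.
Payoff takes n = ⌈−ln(1 − rB₀/P)/ln(1+r)⌉ = ⌈17.005⌉ = 18 payments; the last is £0.98.
Total paid = 17·£195.00 + £0.98 = £3,315.98.
Total interest = total paid − principal = £3,315.98 − £2,680.00 = £635.98.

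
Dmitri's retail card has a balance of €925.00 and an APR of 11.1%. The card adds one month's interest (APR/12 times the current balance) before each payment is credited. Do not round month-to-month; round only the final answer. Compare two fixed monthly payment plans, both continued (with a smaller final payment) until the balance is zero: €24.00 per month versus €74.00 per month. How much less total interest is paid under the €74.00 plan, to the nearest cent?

Monthly rate r = 11.1%/12 = 0.925% = 0.00925.
At €24.00/mo: n = ⌈−ln(1 − rB₀/P)/ln(1+r)⌉ = 48 payments (last €21.12); total interest = total paid − €925.00 = €224.12.
At €74.00/mo: 14 payments (last €25.61); total interest €62.61.
Interest saved = €224.12 − €62.61 = €161.51.

€161.51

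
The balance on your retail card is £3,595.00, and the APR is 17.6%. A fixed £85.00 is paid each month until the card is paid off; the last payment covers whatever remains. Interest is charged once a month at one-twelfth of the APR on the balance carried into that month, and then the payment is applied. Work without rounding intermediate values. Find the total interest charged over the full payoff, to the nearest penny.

£2,058.59

Monthly rate r = 17.6%/12 = 1.46667% = 0.0146667.
Payoff takes n = ⌈−ln(1 − rB₀/P)/ln(1+r)⌉ = ⌈66.511⌉ = 67 payments; the last is £43.59.
Total paid = 66·£85.00 + £43.59 = £5,653.59.
Total interest = total paid − principal = £5,653.59 − £3,595.00 = £2,058.59.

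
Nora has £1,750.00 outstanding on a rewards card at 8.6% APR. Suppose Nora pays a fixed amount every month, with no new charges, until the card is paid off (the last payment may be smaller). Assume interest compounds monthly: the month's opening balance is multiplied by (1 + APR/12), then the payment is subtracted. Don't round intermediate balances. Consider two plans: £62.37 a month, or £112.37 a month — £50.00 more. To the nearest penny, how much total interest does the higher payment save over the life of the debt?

Monthly rate r = 8.6%/12 = 0.716667% = 0.00716667.
At £62.37/mo: n = ⌈−ln(1 − rB₀/P)/ln(1+r)⌉ = 32 payments (last £27.36); total interest = total paid − £1,750.00 = £210.83.
At £112.37/mo: 17 payments (last £64.41); total interest £112.33.
Interest saved = £210.83 − £112.33 = £98.50.

£98.50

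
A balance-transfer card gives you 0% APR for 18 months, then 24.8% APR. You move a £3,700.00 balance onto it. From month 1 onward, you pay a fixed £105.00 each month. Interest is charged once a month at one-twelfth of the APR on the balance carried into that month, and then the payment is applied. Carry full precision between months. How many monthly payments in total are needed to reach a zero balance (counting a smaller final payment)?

40 months

Promo months 1–18 at r₀ = 0%/12 = 0; months 19+ at r₁ = 24.8%/12 = 0.0206667.
After month 18 (no interest yet): B = £3,700.00 − 18·£105.00 = £1,810.00.
Then at r₁ with £105.00/mo: n₂ = −ln(1 − r₁·B/P)/ln(1+r₁) ≈ 21.53 → 22 more payments.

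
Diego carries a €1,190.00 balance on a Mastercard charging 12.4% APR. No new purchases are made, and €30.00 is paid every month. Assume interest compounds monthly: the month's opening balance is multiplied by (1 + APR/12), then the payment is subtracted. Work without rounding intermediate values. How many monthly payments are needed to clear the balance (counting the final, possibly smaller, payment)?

52 payments

Monthly rate r = 12.4%/12 = 1.03333% = 0.0103333.
Recurrence: B ← B·(1+r) − €30.00.
Month 1: interest €12.30; balance after payment €1,172.30.
Month 2: interest €12.11; balance after payment €1,154.41.
Closed form: n = −ln(1 − rB₀/P)/ln(1+r) = −ln(0.59011)/ln(1.01033) ≈ 51.306, so the balance reaches zero during payment 52.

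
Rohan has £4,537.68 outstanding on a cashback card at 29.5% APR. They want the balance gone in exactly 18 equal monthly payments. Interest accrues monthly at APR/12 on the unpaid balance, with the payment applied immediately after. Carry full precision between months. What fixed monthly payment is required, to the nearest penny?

Monthly rate r = 29.5%/12 = 2.45833% = 0.0245833.
Level-payment amortization: P = B₀·r / (1 − (1+r)^(−n)) = 4537.68·0.0245833 / (1 − 1.02458^(−18)).
Denominator 1 − (1+r)^(−18) = 0.354124466.
P = 111.551 / 0.354124466 ≈ 315.01.

£315.01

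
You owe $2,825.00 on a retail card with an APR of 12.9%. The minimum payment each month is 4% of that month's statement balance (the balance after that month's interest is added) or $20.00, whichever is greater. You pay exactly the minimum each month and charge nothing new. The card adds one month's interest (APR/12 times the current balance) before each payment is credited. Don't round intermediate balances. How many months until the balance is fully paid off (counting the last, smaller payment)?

87 months

Monthly rate r = 12.9%/12 = 1.075% = 0.01075.
While 4% of the post-interest balance exceeds $20.00, each month B ← (B·(1+r))·(1 − 0.04), i.e. B shrinks by the factor (1+r)·0.96 = 0.97032.
This holds for months 1–58. Entering month 59 the balance is $492.14; 4% of the post-interest balance is now below $20.00, so the flat $20.00 minimum applies from here.
From month 59 a fixed $20.00 at rate r clears $492.14 in 29 more payments. Total: 58 + 29 = 87 months.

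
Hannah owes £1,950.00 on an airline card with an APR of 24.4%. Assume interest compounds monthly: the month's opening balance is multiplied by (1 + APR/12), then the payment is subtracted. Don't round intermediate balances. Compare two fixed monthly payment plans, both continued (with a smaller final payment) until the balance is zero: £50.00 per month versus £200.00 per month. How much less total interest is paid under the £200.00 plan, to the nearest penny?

Monthly rate r = 24.4%/12 = 2.03333% = 0.0203333.
At £50.00/mo: n = ⌈−ln(1 − rB₀/P)/ln(1+r)⌉ = 79 payments (last £12.38); total interest = total paid − £1,950.00 = £1,962.38.
At £200.00/mo: 11 payments (last £195.43); total interest £245.43.
Interest saved = £1,962.38 − £245.43 = £1,716.95.

£1,716.95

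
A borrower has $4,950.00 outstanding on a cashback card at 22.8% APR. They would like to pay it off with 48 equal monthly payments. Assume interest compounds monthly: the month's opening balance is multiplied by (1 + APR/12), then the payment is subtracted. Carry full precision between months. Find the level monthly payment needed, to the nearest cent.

$158.11

Monthly rate r = 22.8%/12 = 1.9% = 0.019.
Level-payment amortization: P = B₀·r / (1 − (1+r)^(−n)) = 4950.00·0.019 / (1 − 1.019^(−48)).
Denominator 1 − (1+r)^(−48) = 0.59482824.
P = 94.05 / 0.59482824 ≈ 158.11.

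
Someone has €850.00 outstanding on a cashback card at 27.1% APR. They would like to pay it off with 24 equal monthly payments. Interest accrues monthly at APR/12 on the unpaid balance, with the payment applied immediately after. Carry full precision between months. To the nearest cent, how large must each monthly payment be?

Monthly rate r = 27.1%/12 = 2.25833% = 0.0225833.
Level-payment amortization: P = B₀·r / (1 − (1+r)^(−n)) = 850.00·0.0225833 / (1 − 1.02258^(−24)).
Denominator 1 − (1+r)^(−24) = 0.414898841.
P = 19.1958 / 0.414898841 ≈ 46.27.

€46.27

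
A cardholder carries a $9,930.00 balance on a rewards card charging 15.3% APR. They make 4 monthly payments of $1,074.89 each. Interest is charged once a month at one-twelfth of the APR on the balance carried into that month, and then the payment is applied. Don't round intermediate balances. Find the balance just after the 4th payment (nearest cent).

$6,063.71

Monthly rate r = 15.3%/12 = 1.275% = 0.01275.
Each month: B ← B·(1+r) − $1,074.89.
Month 1: interest $126.61; balance after payment $8,981.72.
Month 2: interest $114.52; balance after payment $8,021.34.
Month 3: interest $102.27; balance after payment $7,048.73.
Month 4: interest $89.87; balance after payment $6,063.71.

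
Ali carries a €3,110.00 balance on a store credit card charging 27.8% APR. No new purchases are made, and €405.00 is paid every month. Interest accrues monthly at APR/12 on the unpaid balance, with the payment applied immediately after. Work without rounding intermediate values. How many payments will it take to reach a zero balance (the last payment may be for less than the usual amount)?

Monthly rate r = 27.8%/12 = 2.31667% = 0.0231667.
Recurrence: B ← B·(1+r) − €405.00.
Month 1: interest €72.05; balance after payment €2,777.05.
Month 2: interest €64.33; balance after payment €2,436.38.
Closed form: n = −ln(1 − rB₀/P)/ln(1+r) = −ln(0.8221)/ln(1.02317) ≈ 8.553, so the balance reaches zero during payment 9.

9 payments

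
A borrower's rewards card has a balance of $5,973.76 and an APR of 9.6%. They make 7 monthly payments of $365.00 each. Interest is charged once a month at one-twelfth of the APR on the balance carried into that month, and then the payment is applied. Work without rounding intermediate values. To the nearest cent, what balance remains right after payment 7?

$3,699.28

Monthly rate r = 9.6%/12 = 0.8% = 0.008.
Each month: B ← B·(1+r) − $365.00.
Month 1: interest $47.79; balance after payment $5,656.55.
Month 2: interest $45.25; balance after payment $5,336.80.
Month 3: interest $42.69; balance after payment $5,014.50.
Month 4: interest $40.12; balance after payment $4,689.61.
Month 5: interest $37.52; balance after payment $4,362.13.
Month 6: interest $34.90; balance after payment $4,032.03.
Month 7: interest $32.26; balance after payment $3,699.28.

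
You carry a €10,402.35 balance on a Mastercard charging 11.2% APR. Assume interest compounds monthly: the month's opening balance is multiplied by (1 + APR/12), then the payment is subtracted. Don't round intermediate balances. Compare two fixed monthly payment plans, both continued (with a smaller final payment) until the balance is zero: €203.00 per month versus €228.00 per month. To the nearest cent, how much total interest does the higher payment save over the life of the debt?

Monthly rate r = 11.2%/12 = 0.933333% = 0.00933333.
At €203.00/mo: n = ⌈−ln(1 − rB₀/P)/ln(1+r)⌉ = 71 payments (last €6.58); total interest = total paid − €10,402.35 = €3,814.23.
At €228.00/mo: 60 payments (last €164.94); total interest €3,214.59.
Interest saved = €3,814.23 − €3,214.59 = €599.64.

€599.64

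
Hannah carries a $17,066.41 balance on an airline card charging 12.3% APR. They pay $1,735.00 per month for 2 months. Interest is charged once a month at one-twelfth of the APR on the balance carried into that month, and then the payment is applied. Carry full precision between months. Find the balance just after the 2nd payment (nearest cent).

Monthly rate r = 12.3%/12 = 1.025% = 0.01025.
Each month: B ← B·(1+r) − $1,735.00.
Month 1: interest $174.93; balance after payment $15,506.34.
Month 2: interest $158.94; balance after payment $13,930.28.

$13,930.28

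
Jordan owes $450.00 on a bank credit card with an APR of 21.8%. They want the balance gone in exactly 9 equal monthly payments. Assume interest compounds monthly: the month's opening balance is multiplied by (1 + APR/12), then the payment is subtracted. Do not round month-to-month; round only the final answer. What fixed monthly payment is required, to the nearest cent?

$54.65

Monthly rate r = 21.8%/12 = 1.81667% = 0.0181667.
Level-payment amortization: P = B₀·r / (1 − (1+r)^(−n)) = 450.00·0.0181667 / (1 − 1.01817^(−9)).
Denominator 1 − (1+r)^(−9) = 0.149586536.
P = 8.175 / 0.149586536 ≈ 54.65.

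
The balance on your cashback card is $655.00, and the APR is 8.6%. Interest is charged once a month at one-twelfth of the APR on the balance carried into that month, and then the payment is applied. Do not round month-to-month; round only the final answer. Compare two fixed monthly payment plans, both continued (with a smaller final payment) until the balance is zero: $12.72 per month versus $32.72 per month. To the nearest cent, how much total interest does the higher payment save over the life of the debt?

$110.71

Monthly rate r = 8.6%/12 = 0.716667% = 0.00716667.
At $12.72/mo: n = ⌈−ln(1 − rB₀/P)/ln(1+r)⌉ = 65 payments (last $6.21); total interest = total paid − $655.00 = $165.29.
At $32.72/mo: 22 payments (last $22.46); total interest $54.58.
Interest saved = $165.29 − $54.58 = $110.71.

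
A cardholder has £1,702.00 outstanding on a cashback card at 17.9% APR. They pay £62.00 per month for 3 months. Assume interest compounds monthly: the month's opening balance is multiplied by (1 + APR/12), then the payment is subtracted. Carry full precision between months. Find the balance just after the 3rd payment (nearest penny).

Monthly rate r = 17.9%/12 = 1.49167% = 0.0149167.
Each month: B ← B·(1+r) − £62.00.
Month 1: interest £25.39; balance after payment £1,665.39.
Month 2: interest £24.84; balance after payment £1,628.23.
Month 3: interest £24.29; balance after payment £1,590.52.

£1,590.52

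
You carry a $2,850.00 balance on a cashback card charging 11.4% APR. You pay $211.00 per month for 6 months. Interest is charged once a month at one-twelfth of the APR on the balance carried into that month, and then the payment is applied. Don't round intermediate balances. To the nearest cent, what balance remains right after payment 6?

Monthly rate r = 11.4%/12 = 0.95% = 0.0095.
Each month: B ← B·(1+r) − $211.00.
Month 1: interest $27.07; balance after payment $2,666.07.
Month 2: interest $25.33; balance after payment $2,480.40.
Month 3: interest $23.56; balance after payment $2,292.97.
Month 4: interest $21.78; balance after payment $2,103.75.
Month 5: interest $19.99; balance after payment $1,912.74.
Month 6: interest $18.17; balance after payment $1,719.91.

$1,719.91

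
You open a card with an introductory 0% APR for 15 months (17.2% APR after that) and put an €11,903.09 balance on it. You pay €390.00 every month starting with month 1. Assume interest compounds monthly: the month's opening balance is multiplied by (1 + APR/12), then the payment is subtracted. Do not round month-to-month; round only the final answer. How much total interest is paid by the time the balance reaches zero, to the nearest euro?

Promo months 1–15 at r₀ = 0%/12 = 0; months 16+ at r₁ = 17.2%/12 = 0.0143333.
After month 15 (no interest yet): B = €11,903.09 − 15·€390.00 = €6,053.09.
Then at r₁ with €390.00/mo: n₂ = −ln(1 − r₁·B/P)/ln(1+r₁) ≈ 17.68 → 18 more payments.
Total paid = 32·€390.00 + €266.10 = €12,746.10; interest = €12,746.10 − €11,903.09 = €843.01.

€843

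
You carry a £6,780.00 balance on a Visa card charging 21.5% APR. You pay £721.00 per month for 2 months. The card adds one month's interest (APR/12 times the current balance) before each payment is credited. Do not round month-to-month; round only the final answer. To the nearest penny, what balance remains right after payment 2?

£5,570.21

Monthly rate r = 21.5%/12 = 1.79167% = 0.0179167.
Each month: B ← B·(1+r) − £721.00.
Month 1: interest £121.48; balance after payment £6,180.48.
Month 2: interest £110.73; balance after payment £5,570.21.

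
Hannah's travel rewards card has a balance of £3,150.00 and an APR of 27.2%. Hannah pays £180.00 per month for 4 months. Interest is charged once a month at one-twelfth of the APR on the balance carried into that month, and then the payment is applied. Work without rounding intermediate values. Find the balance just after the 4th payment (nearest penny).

Monthly rate r = 27.2%/12 = 2.26667% = 0.0226667.
Each month: B ← B·(1+r) − £180.00.
Month 1: interest £71.40; balance after payment £3,041.40.
Month 2: interest £68.94; balance after payment £2,930.34.
Month 3: interest £66.42; balance after payment £2,816.76.
Month 4: interest £63.85; balance after payment £2,700.61.

£2,700.61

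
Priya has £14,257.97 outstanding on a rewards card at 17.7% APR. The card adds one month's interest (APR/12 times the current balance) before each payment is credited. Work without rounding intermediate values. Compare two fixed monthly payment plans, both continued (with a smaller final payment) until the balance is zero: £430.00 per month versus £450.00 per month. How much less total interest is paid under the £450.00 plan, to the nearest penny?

£363.52

Monthly rate r = 17.7%/12 = 1.475% = 0.01475.
At £430.00/mo: n = ⌈−ln(1 − rB₀/P)/ln(1+r)⌉ = 46 payments (last £371.65); total interest = total paid − £14,257.97 = £5,463.68.
At £450.00/mo: 44 payments (last £8.13); total interest £5,100.16.
Interest saved = £5,463.68 − £5,100.16 = £363.52.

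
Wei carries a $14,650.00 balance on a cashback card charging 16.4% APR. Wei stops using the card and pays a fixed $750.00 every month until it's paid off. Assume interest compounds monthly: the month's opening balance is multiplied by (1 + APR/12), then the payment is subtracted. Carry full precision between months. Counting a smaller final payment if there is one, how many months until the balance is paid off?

Monthly rate r = 16.4%/12 = 1.36667% = 0.0136667.
Recurrence: B ← B·(1+r) − $750.00.
Month 1: interest $200.22; balance after payment $14,100.22.
Month 2: interest $192.70; balance after payment $13,542.92.
Closed form: n = −ln(1 − rB₀/P)/ln(1+r) = −ln(0.73304)/ln(1.01367) ≈ 22.878, so the balance reaches zero during payment 23.

23 months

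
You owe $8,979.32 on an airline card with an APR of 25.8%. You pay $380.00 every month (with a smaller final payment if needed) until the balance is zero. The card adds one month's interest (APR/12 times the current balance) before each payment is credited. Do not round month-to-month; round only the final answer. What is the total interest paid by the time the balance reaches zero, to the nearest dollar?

Monthly rate r = 25.8%/12 = 2.15% = 0.0215.
Payoff takes n = ⌈−ln(1 − rB₀/P)/ln(1+r)⌉ = ⌈33.347⌉ = 34 payments; the last is $132.72.
Total paid = 33·$380.00 + $132.72 = $12,672.72.
Total interest = total paid − principal = $12,672.72 − $8,979.32 = $3,693.40.

$3,693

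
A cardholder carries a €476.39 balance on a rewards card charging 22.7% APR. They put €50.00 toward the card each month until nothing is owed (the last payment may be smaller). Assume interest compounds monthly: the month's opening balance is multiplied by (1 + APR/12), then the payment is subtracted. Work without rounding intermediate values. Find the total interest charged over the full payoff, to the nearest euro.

Monthly rate r = 22.7%/12 = 1.89167% = 0.0189167.
Payoff takes n = ⌈−ln(1 − rB₀/P)/ln(1+r)⌉ = ⌈10.605⌉ = 11 payments; the last is €30.36.
Total paid = 10·€50.00 + €30.36 = €530.36.
Total interest = total paid − principal = €530.36 − €476.39 = €53.97.

€54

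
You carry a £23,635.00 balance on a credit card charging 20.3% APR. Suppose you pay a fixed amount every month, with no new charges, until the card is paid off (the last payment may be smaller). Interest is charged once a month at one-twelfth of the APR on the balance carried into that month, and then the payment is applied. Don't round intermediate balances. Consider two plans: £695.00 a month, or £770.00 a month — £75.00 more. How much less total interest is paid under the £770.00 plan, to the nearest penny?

Monthly rate r = 20.3%/12 = 1.69167% = 0.0169167.
At £695.00/mo: n = ⌈−ln(1 − rB₀/P)/ln(1+r)⌉ = 52 payments (last £33.87); total interest = total paid − £23,635.00 = £11,843.87.
At £770.00/mo: 44 payments (last £510.18); total interest £9,985.18.
Interest saved = £11,843.87 − £9,985.18 = £1,858.69.

£1,858.69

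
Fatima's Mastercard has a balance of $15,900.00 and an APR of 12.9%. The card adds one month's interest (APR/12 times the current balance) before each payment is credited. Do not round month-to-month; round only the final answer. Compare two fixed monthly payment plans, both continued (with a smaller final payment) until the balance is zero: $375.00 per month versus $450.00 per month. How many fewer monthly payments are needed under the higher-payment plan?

Monthly rate r = 12.9%/12 = 1.075% = 0.01075.
At $375.00/mo: n = ⌈−ln(1 − rB₀/P)/ln(1+r)⌉ = 57 payments (last $338.65); total interest = total paid − $15,900.00 = $5,438.65.
At $450.00/mo: 45 payments (last $307.38); total interest $4,207.38.
Payments saved = 57 − 45 = 12.

12 fewer payments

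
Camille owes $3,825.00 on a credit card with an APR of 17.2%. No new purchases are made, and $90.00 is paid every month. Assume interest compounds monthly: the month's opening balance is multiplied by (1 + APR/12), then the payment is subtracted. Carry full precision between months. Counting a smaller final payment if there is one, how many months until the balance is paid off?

67 payments

Monthly rate r = 17.2%/12 = 1.43333% = 0.0143333.
Recurrence: B ← B·(1+r) − $90.00.
Month 1: interest $54.83; balance after payment $3,789.82.
Month 2: interest $54.32; balance after payment $3,754.15.
Closed form: n = −ln(1 − rB₀/P)/ln(1+r) = −ln(0.39083)/ln(1.01433) ≈ 66.013, so the balance reaches zero during payment 67.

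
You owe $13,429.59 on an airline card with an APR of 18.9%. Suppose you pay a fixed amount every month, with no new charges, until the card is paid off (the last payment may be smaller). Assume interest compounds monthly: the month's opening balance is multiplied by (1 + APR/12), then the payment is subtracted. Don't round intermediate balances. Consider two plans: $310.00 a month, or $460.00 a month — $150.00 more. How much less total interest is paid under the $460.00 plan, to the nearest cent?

$4,618.57

Monthly rate r = 18.9%/12 = 1.575% = 0.01575.
At $310.00/mo: n = ⌈−ln(1 − rB₀/P)/ln(1+r)⌉ = 74 payments (last $117.39); total interest = total paid − $13,429.59 = $9,317.80.
At $460.00/mo: 40 payments (last $188.82); total interest $4,699.23.
Interest saved = $9,317.80 − $4,699.23 = $4,618.57.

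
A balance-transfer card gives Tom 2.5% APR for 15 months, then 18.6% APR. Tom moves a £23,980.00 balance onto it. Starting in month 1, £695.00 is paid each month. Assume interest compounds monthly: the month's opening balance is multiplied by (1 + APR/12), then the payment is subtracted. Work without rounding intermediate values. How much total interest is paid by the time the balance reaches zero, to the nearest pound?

£3,597

Promo months 1–15 at r₀ = 2.5%/12 = 0.00208333; months 16+ at r₁ = 18.6%/12 = 0.0155.
After month 15: iterate B ← B·(1+r₀) − £695.00 for 15 months → £14,161.99.
Then at r₁ with £695.00/mo: n₂ = −ln(1 − r₁·B/P)/ln(1+r₁) ≈ 24.68 → 25 more payments.
Total paid = 39·£695.00 + £472.06 = £27,577.06; interest = £27,577.06 − £23,980.00 = £3,597.06.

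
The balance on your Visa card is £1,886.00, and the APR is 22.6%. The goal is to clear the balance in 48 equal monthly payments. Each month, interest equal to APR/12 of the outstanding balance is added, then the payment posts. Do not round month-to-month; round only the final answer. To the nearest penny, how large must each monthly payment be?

£60.04

Monthly rate r = 22.6%/12 = 1.88333% = 0.0188333.
Level-payment amortization: P = B₀·r / (1 − (1+r)^(−n)) = 1886.00·0.0188333 / (1 − 1.01883^(−48)).
Denominator 1 − (1+r)^(−48) = 0.591634522.
P = 35.5197 / 0.591634522 ≈ 60.04.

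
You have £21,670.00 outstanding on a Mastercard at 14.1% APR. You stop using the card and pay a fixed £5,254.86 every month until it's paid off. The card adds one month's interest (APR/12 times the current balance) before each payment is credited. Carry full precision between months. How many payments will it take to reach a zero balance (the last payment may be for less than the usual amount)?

5 months

Monthly rate r = 14.1%/12 = 1.175% = 0.01175.
Recurrence: B ← B·(1+r) − £5,254.86.
Month 1: interest £254.62; balance after payment £16,669.76.
Month 2: interest £195.87; balance after payment £11,610.77.
Month 3: interest £136.43; balance after payment £6,492.34.
Month 4: interest £76.28; balance after payment £1,313.76.
Month 5: interest £15.44; balance after payment £0.00.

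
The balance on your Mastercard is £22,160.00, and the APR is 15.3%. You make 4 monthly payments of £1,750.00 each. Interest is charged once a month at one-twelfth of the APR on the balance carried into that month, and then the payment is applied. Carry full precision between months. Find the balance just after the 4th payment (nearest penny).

£16,176.94

Monthly rate r = 15.3%/12 = 1.275% = 0.01275.
Each month: B ← B·(1+r) − £1,750.00.
Month 1: interest £282.54; balance after payment £20,692.54.
Month 2: interest £263.83; balance after payment £19,206.37.
Month 3: interest £244.88; balance after payment £17,701.25.
Month 4: interest £225.69; balance after payment £16,176.94.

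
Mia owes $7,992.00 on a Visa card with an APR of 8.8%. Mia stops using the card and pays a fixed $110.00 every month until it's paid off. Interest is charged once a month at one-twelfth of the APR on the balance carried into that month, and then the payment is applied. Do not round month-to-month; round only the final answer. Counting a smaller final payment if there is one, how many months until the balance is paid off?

105 payments

Monthly rate r = 8.8%/12 = 0.733333% = 0.00733333.
Recurrence: B ← B·(1+r) − $110.00.
Month 1: interest $58.61; balance after payment $7,940.61.
Month 2: interest $58.23; balance after payment $7,888.84.
Closed form: n = −ln(1 − rB₀/P)/ln(1+r) = −ln(0.4672)/ln(1.00733) ≈ 104.152, so the balance reaches zero during payment 105.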